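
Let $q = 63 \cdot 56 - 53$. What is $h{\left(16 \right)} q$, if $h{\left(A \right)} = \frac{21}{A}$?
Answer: $\frac{72975}{16} \approx 4560.9$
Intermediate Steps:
$q = 3475$ ($q = 3528 - 53 = 3475$)
$h{\left(16 \right)} q = \frac{21}{16} \cdot 3475 = \frac{72975}{16}$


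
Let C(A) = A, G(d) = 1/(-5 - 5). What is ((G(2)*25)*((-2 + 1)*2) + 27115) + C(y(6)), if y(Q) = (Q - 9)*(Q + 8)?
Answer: 27078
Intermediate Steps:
y(Q) = (-9 + Q)*(8 + Q)
G(d) = -⅒ (G(d) = 1/(-10) = -⅒)
((G(2)*25)*((-2 + 1)*2) + 27115) + C(y(6)) = ((-⅒*25)*((-2 + 1)*2) + 27115) + (-72 + 6² - 1*6) = (-(-5)*2/2 + 27115) + (-72 + 36 - 6) = (-5/2*(-2) + 27115) - 42 = (5 + 27115) - 42 = 27120 - 42 = 27078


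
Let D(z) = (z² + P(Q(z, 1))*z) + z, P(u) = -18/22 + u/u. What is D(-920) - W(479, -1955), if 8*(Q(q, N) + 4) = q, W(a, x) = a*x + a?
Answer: 19594066/11 ≈ 1.7813e+6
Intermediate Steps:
W(a, x) = a + a*x
Q(q, N) = -4 + q/8
P(u) = 2/11 (P(u) = -18*1/22 + 1 = -9/11 + 1 = 2/11)
D(z) = z² + 13*z/11 (D(z) = (z² + 2*z/11) + z = z² + 13*z/11)
D(-920) - W(479, -1955) = (1/11)*(-920)*(13 + 11*(-920)) - 479*(1 - 1955) = (1/11)*(-920)*(13 - 10120) - 479*(-1954) = (1/11)*(-920)*(-10107) - 1*(-935966) = 9298440/11 + 935966 = 19594066/11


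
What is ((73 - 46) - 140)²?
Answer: 12769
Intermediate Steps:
((73 - 46) - 140)² = (27 - 140)² = (-113)² = 12769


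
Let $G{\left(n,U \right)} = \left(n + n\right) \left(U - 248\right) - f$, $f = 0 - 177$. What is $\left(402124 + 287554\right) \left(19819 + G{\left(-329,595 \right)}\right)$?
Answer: $-143680617740$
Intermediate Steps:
$f = -177$ ($f = 0 - 177 = -177$)
$G{\left(n,U \right)} = 177 + 2 n \left(-248 + U\right)$ ($G{\left(n,U \right)} = \left(n + n\right) \left(U - 248\right) - -177 = 2 n \left(-248 + U\right) + 177 = 177 + 2 n \left(-248 + U\right)$)
$\left(402124 + 287554\right) \left(19819 + G{\left(-329,595 \right)}\right) = \left(402124 + 287554\right) \left(19819 + \left(177 - -163184 + 2 \cdot 595 \left(-329\right)\right)\right) = 689678 \left(19819 + \left(177 + 163184 - 391510\right)\right) = 689678 \left(19819 - 228149\right) = 689678 \left(-208330\right) = -143680617740$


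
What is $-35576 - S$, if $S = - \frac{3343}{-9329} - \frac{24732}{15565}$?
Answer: $- \frac{5165665873727}{145205885} \approx -35575.0$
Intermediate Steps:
$S = - \frac{178691033}{145205885}$ ($S = \left(-3343\right) \left(- \frac{1}{9329}\right) - \frac{24732}{15565} = \frac{3343}{9329} - \frac{24732}{15565} = - \frac{178691033}{145205885} \approx -1.2306$)
$-35576 - S = -35576 - - \frac{178691033}{145205885} = -35576 + \frac{178691033}{145205885} = - \frac{5165665873727}{145205885}$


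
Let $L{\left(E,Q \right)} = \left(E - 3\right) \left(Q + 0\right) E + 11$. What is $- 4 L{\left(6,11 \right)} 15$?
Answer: $-12540$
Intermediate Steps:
$L{\left(E,Q \right)} = 11 + E Q \left(-3 + E\right)$ ($L{\left(E,Q \right)} = \left(-3 + E\right) Q E + 11 = Q \left(-3 + E\right) E + 11 = E Q \left(-3 + E\right) + 11 = 11 + E Q \left(-3 + E\right)$)
$- 4 L{\left(6,11 \right)} 15 = - 4 \left(11 + 11 \cdot 6^{2} - 18 \cdot 11\right) 15 = - 4 \left(11 + 11 \cdot 36 - 198\right) 15 = - 4 \left(11 + 396 - 198\right) 15 = \left(-4\right) 209 \cdot 15 = \left(-836\right) 15 = -12540$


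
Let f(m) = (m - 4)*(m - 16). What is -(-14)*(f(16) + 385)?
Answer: 5390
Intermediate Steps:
f(m) = (-16 + m)*(-4 + m) (f(m) = (-4 + m)*(-16 + m) = (-16 + m)*(-4 + m))
-(-14)*(f(16) + 385) = -(-14)*((64 + 16² - 20*16) + 385) = -(-14)*((64 + 256 - 320) + 385) = -(-14)*(0 + 385) = -(-14)*385 = -1*(-5390) = 5390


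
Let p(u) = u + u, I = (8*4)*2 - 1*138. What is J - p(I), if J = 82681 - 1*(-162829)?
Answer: 245658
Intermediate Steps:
J = 245510 (J = 82681 + 162829 = 245510)
I = -74 (I = 32*2 - 138 = 64 - 138 = -74)
p(u) = 2*u
J - p(I) = 245510 - 2*(-74) = 245510 - 1*(-148) = 245510 + 148 = 245658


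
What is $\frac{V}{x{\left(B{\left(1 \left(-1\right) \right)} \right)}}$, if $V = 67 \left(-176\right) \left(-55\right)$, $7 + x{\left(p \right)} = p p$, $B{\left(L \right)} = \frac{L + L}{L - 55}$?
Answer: $- \frac{508471040}{5487} \approx -92668.0$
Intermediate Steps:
$B{\left(L \right)} = \frac{2 L}{-55 + L}$
$x{\left(p \right)} = -7 + p^{2}$ ($x{\left(p \right)} = -7 + p p = -7 + p^{2}$)
$V = 648560$ ($V = \left(-11792\right) \left(-55\right) = 648560$)
$\frac{V}{x{\left(B{\left(1 \left(-1\right) \right)} \right)}} = \frac{648560}{-7 + \left(\frac{2 \cdot 1 \left(-1\right)}{-55 + 1 \left(-1\right)}\right)^{2}} = \frac{648560}{-7 + \left(2 \left(-1\right) \frac{1}{-55 - 1}\right)^{2}} = \frac{648560}{-7 + \left(2 \left(-1\right) \frac{1}{-56}\right)^{2}} = \frac{648560}{-7 + \left(2 \left(-1\right) \left(- \frac{1}{56}\right)\right)^{2}} = \frac{648560}{-7 + \left(\frac{1}{28}\right)^{2}} = \frac{648560}{-7 + \frac{1}{784}} = \frac{648560}{- \frac{5487}{784}} = 648560 \left(- \frac{784}{5487}\right) = - \frac{508471040}{5487}$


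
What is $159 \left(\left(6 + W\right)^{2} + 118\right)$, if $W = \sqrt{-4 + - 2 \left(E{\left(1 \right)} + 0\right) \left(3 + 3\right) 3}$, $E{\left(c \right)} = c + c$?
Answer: $12402 + 3816 i \sqrt{19} \approx 12402.0 + 16634.0 i$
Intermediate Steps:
$E{\left(c \right)} = 2 c$
$W = 2 i \sqrt{19}$ ($W = \sqrt{-4 + - 2 \left(2 \cdot 1 + 0\right) \left(3 + 3\right) 3} = \sqrt{-4 + - 2 \left(2 + 0\right) 6 \cdot 3} = \sqrt{-4 + \left(-2\right) 2 \cdot 6 \cdot 3} = \sqrt{-4 + \left(-4\right) 6 \cdot 3} = \sqrt{-4 - 72} = \sqrt{-76} = 2 i \sqrt{19} \approx 8.7178 i$)
$159 \left(\left(6 + W\right)^{2} + 118\right) = 159 \left(\left(6 + 2 i \sqrt{19}\right)^{2} + 118\right) = 159 \left(118 + \left(6 + 2 i \sqrt{19}\right)^{2}\right) = 18762 + 159 \left(6 + 2 i \sqrt{19}\right)^{2}$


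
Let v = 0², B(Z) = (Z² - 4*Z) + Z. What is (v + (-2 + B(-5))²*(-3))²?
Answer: 18766224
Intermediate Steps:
B(Z) = Z² - 3*Z
v = 0
(v + (-2 + B(-5))²*(-3))² = (0 + (-2 - 5*(-3 - 5))²*(-3))² = (0 + (-2 - 5*(-8))²*(-3))² = (0 + (-2 + 40)²*(-3))² = (0 + 38²*(-3))² = (0 + 1444*(-3))² = (0 - 4332)² = (-4332)² = 18766224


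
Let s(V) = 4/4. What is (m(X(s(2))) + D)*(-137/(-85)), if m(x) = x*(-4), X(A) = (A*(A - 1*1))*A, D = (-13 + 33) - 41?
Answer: -2877/85 ≈ -33.847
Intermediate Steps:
s(V) = 1 (s(V) = 4*(1/4) = 1)
D = -21 (D = 20 - 41 = -21)
X(A) = A**2*(-1 + A) (X(A) = (A*(A - 1))*A = (A*(-1 + A))*A = A**2*(-1 + A))
m(x) = -4*x
(m(X(s(2))) + D)*(-137/(-85)) = (-4*1**2*(-1 + 1) - 21)*(-137/(-85)) = (-4*0 - 21)*(-137*(-1/85)) = (-4*0 - 21)*(137/85) = (0 - 21)*(137/85) = -21*137/85 = -2877/85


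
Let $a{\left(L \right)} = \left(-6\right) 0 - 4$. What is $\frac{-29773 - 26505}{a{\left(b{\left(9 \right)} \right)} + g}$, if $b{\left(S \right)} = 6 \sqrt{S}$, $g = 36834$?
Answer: $- \frac{28139}{18415} \approx -1.528$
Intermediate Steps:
$a{\left(L \right)} = -4$ ($a{\left(L \right)} = 0 - 4 = -4$)
$\frac{-29773 - 26505}{a{\left(b{\left(9 \right)} \right)} + g} = \frac{-29773 - 26505}{-4 + 36834} = - \frac{56278}{36830} = \left(-56278\right) \frac{1}{36830} = - \frac{28139}{18415}$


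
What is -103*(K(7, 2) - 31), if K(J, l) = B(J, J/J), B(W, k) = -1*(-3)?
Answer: 2884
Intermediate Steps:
B(W, k) = 3
K(J, l) = 3
-103*(K(7, 2) - 31) = -103*(3 - 31) = -103*(-28) = 2884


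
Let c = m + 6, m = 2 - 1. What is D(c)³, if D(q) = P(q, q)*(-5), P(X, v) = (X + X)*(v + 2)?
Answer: -250047000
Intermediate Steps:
m = 1
P(X, v) = 2*X*(2 + v) (P(X, v) = (2*X)*(2 + v) = 2*X*(2 + v))
c = 7 (c = 1 + 6 = 7)
D(q) = -10*q*(2 + q) (D(q) = (2*q*(2 + q))*(-5) = -10*q*(2 + q))
D(c)³ = (-10*7*(2 + 7))³ = (-10*7*9)³ = (-630)³ = -250047000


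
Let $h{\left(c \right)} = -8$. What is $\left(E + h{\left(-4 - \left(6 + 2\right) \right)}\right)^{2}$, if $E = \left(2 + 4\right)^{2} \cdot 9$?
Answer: $99856$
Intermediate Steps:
$E = 324$ ($E = 6^{2} \cdot 9 = 36 \cdot 9 = 324$)
$\left(E + h{\left(-4 - \left(6 + 2\right) \right)}\right)^{2} = \left(324 - 8\right)^{2} = 316^{2} = 99856$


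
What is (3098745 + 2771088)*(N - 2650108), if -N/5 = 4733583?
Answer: -154482399900159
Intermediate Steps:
N = -23667915 (N = -5*4733583 = -23667915)
(3098745 + 2771088)*(N - 2650108) = (3098745 + 2771088)*(-23667915 - 2650108) = 5869833*(-26318023) = -154482399900159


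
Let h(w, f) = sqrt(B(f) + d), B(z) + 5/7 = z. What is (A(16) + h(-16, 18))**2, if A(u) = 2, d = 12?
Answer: (14 + sqrt(1435))**2/49 ≈ 54.932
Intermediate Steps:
B(z) = -5/7 + z
h(w, f) = sqrt(79/7 + f) (h(w, f) = sqrt((-5/7 + f) + 12) = sqrt(79/7 + f))
(A(16) + h(-16, 18))**2 = (2 + sqrt(553 + 49*18)/7)**2 = (2 + sqrt(553 + 882)/7)**2 = (2 + sqrt(1435)/7)**2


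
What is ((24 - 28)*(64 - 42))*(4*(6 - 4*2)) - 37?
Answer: 667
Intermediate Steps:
((24 - 28)*(64 - 42))*(4*(6 - 4*2)) - 37 = (-4*22)*(4*(6 - 8)) - 37 = -352*(-2) - 37 = -88*(-8) - 37 = 704 - 37 = 667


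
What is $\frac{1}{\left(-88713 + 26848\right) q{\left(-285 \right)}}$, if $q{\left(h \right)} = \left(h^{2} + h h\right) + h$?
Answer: $- \frac{1}{10032337725} \approx -9.9678 \cdot 10^{-11}$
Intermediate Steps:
$q{\left(h \right)} = h + 2 h^{2}$ ($q{\left(h \right)} = \left(h^{2} + h^{2}\right) + h = 2 h^{2} + h = h + 2 h^{2}$)
$\frac{1}{\left(-88713 + 26848\right) q{\left(-285 \right)}} = \frac{1}{\left(-88713 + 26848\right) \left(- 285 \left(1 + 2 \left(-285\right)\right)\right)} = \frac{1}{\left(-61865\right) \left(- 285 \left(1 - 570\right)\right)} = - \frac{1}{61865 \left(\left(-285\right) \left(-569\right)\right)} = - \frac{1}{61865 \cdot 162165} = \left(- \frac{1}{61865}\right) \frac{1}{162165} = - \frac{1}{10032337725}$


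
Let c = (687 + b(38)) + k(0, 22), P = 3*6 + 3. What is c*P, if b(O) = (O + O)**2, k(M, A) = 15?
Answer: 136038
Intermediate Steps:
P = 21 (P = 18 + 3 = 21)
b(O) = 4*O**2 (b(O) = (2*O)**2 = 4*O**2)
c = 6478 (c = (687 + 4*38**2) + 15 = (687 + 4*1444) + 15 = (687 + 5776) + 15 = 6463 + 15 = 6478)
c*P = 6478*21 = 136038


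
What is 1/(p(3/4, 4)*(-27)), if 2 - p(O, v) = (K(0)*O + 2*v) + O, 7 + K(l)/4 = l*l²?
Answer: -4/1539 ≈ -0.0025991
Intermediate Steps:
K(l) = -28 + 4*l³ (K(l) = -28 + 4*(l*l²) = -28 + 4*l³)
p(O, v) = 2 - 2*v + 27*O (p(O, v) = 2 - (((-28 + 4*0³)*O + 2*v) + O) = 2 - (((-28 + 4*0)*O + 2*v) + O) = 2 - (((-28 + 0)*O + 2*v) + O) = 2 - ((-28*O + 2*v) + O) = 2 - (-27*O + 2*v) = 2 + (-2*v + 27*O) = 2 - 2*v + 27*O)
1/(p(3/4, 4)*(-27)) = 1/((2 - 2*4 + 27*(3/4))*(-27)) = 1/((2 - 8 + 27*(3*(¼)))*(-27)) = 1/((2 - 8 + 27*(¾))*(-27)) = 1/((2 - 8 + 81/4)*(-27)) = 1/((57/4)*(-27)) = 1/(-1539/4) = -4/1539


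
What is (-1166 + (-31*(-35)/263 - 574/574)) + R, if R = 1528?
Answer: 96028/263 ≈ 365.13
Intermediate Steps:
(-1166 + (-31*(-35)/263 - 574/574)) + R = (-1166 + (-31*(-35)/263 - 574/574)) + 1528 = (-1166 + (1085*(1/263) - 574*1/574)) + 1528 = (-1166 + (1085/263 - 1)) + 1528 = (-1166 + 822/263) + 1528 = -305836/263 + 1528 = 96028/263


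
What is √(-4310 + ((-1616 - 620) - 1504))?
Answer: 5*I*√322 ≈ 89.722*I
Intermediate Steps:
√(-4310 + ((-1616 - 620) - 1504)) = √(-4310 + (-2236 - 1504)) = √(-4310 - 3740) = √(-8050) = 5*I*√322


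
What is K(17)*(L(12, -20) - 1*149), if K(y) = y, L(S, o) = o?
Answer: -2873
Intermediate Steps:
K(17)*(L(12, -20) - 1*149) = 17*(-20 - 1*149) = 17*(-20 - 149) = 17*(-169) = -2873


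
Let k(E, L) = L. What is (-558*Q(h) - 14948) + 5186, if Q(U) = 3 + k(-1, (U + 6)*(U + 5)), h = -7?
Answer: -12552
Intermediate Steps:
Q(U) = 3 + (5 + U)*(6 + U) (Q(U) = 3 + (U + 6)*(U + 5) = 3 + (6 + U)*(5 + U) = 3 + (5 + U)*(6 + U))
(-558*Q(h) - 14948) + 5186 = (-558*(33 + (-7)² + 11*(-7)) - 14948) + 5186 = (-558*(33 + 49 - 77) - 14948) + 5186 = (-558*5 - 14948) + 5186 = (-2790 - 14948) + 5186 = -17738 + 5186 = -12552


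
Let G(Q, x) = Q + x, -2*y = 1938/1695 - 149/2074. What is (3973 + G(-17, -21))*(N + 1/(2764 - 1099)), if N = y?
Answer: -328692441161/156085092 ≈ -2105.9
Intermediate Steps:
y = -1255619/2343620 (y = -(1938/1695 - 149/2074)/2 = -(1938*(1/1695) - 149*1/2074)/2 = -(646/565 - 149/2074)/2 = -1/2*1255619/1171810 = -1255619/2343620 ≈ -0.53576)
N = -1255619/2343620 ≈ -0.53576
(3973 + G(-17, -21))*(N + 1/(2764 - 1099)) = (3973 + (-17 - 21))*(-1255619/2343620 + 1/(2764 - 1099)) = (3973 - 38)*(-1255619/2343620 + 1/1665) = 3935*(-1255619/2343620 + 1/1665) = 3935*(-417652403/780425460) = -328692441161/156085092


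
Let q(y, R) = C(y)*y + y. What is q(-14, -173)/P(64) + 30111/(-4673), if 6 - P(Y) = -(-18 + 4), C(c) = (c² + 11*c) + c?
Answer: 828175/18692 ≈ 44.306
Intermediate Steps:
C(c) = c² + 12*c
P(Y) = -8 (P(Y) = 6 - (-1)*(-18 + 4) = 6 - (-1)*(-14) = 6 - 1*14 = 6 - 14 = -8)
q(y, R) = y + y²*(12 + y) (q(y, R) = (y*(12 + y))*y + y = y²*(12 + y) + y = y + y²*(12 + y))
q(-14, -173)/P(64) + 30111/(-4673) = -14*(1 - 14*(12 - 14))/(-8) + 30111/(-4673) = -14*(1 - 14*(-2))*(-⅛) + 30111*(-1/4673) = -14*(1 + 28)*(-⅛) - 30111/4673 = -14*29*(-⅛) - 30111/4673 = -406*(-⅛) - 30111/4673 = 203/4 - 30111/4673 = 828175/18692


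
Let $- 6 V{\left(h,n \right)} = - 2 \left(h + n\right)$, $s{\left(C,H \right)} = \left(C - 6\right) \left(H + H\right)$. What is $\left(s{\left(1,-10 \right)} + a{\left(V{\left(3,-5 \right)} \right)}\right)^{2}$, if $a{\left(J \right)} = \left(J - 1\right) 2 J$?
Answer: $\frac{846400}{81} \approx 10449.0$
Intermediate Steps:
$s{\left(C,H \right)} = 2 H \left(-6 + C\right)$ ($s{\left(C,H \right)} = \left(-6 + C\right) 2 H = 2 H \left(-6 + C\right)$)
$V{\left(h,n \right)} = \frac{h}{3} + \frac{n}{3}$ ($V{\left(h,n \right)} = - \frac{\left(-2\right) \left(h + n\right)}{6} = - \frac{- 2 h - 2 n}{6} = \frac{h}{3} + \frac{n}{3}$)
$a{\left(J \right)} = J \left(-2 + 2 J\right)$ ($a{\left(J \right)} = \left(-1 + J\right) 2 J = \left(-2 + 2 J\right) J = J \left(-2 + 2 J\right)$)
$\left(s{\left(1,-10 \right)} + a{\left(V{\left(3,-5 \right)} \right)}\right)^{2} = \left(2 \left(-10\right) \left(-6 + 1\right) + 2 \left(\frac{1}{3} \cdot 3 + \frac{1}{3} \left(-5\right)\right) \left(-1 + \left(\frac{1}{3} \cdot 3 + \frac{1}{3} \left(-5\right)\right)\right)\right)^{2} = \left(2 \left(-10\right) \left(-5\right) + 2 \left(1 - \frac{5}{3}\right) \left(-1 + \left(1 - \frac{5}{3}\right)\right)\right)^{2} = \left(100 + 2 \left(- \frac{2}{3}\right) \left(-1 - \frac{2}{3}\right)\right)^{2} = \left(100 + 2 \left(- \frac{2}{3}\right) \left(- \frac{5}{3}\right)\right)^{2} = \left(100 + \frac{20}{9}\right)^{2} = \left(\frac{920}{9}\right)^{2} = \frac{846400}{81}$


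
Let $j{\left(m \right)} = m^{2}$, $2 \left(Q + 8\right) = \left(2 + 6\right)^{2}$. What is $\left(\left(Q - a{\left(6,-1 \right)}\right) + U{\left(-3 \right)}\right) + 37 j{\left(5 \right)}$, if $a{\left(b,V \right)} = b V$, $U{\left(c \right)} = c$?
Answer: $952$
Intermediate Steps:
$a{\left(b,V \right)} = V b$
$Q = 24$ ($Q = -8 + \frac{\left(2 + 6\right)^{2}}{2} = -8 + \frac{8^{2}}{2} = -8 + \frac{1}{2} \cdot 64 = -8 + 32 = 24$)
$\left(\left(Q - a{\left(6,-1 \right)}\right) + U{\left(-3 \right)}\right) + 37 j{\left(5 \right)} = \left(\left(24 - \left(-1\right) 6\right) - 3\right) + 37 \cdot 5^{2} = \left(\left(24 - -6\right) - 3\right) + 37 \cdot 25 = \left(\left(24 + 6\right) - 3\right) + 925 = \left(30 - 3\right) + 925 = 27 + 925 = 952$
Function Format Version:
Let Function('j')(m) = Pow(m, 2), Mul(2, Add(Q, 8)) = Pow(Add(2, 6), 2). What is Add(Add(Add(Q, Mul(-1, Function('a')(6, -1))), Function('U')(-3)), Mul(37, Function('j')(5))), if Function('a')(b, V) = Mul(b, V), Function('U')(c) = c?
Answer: 952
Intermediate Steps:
Function('a')(b, V) = Mul(V, b)
Q = 24 (Q = Add(-8, Mul(Rational(1, 2), Pow(Add(2, 6), 2))) = Add(-8, Mul(Rational(1, 2), Pow(8, 2))) = Add(-8, Mul(Rational(1, 2), 64)) = Add(-8, 32) = 24)
Add(Add(Add(Q, Mul(-1, Function('a')(6, -1))), Function('U')(-3)), Mul(37, Function('j')(5))) = Add(Add(Add(24, Mul(-1, Mul(-1, 6))), -3), Mul(37, Pow(5, 2))) = Add(Add(Add(24, Mul(-1, -6)), -3), Mul(37, 25)) = Add(Add(Add(24, 6), -3), 925) = Add(Add(30, -3), 925) = Add(27, 925) = 952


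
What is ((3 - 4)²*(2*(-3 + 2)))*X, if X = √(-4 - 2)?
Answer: -2*I*√6 ≈ -4.899*I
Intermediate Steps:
X = I*√6 (X = √(-6) = I*√6 ≈ 2.4495*I)
((3 - 4)²*(2*(-3 + 2)))*X = ((3 - 4)²*(2*(-3 + 2)))*(I*√6) = ((-1)²*(2*(-1)))*(I*√6) = (1*(-2))*(I*√6) = -2*I*√6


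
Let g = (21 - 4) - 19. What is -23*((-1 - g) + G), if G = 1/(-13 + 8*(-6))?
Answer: -1380/61 ≈ -22.623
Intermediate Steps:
g = -2 (g = 17 - 19 = -2)
G = -1/61 (G = 1/(-13 - 48) = 1/(-61) = -1/61 ≈ -0.016393)
-23*((-1 - g) + G) = -23*((-1 - 1*(-2)) - 1/61) = -23*((-1 + 2) - 1/61) = -23*(1 - 1/61) = -23*60/61 = -1380/61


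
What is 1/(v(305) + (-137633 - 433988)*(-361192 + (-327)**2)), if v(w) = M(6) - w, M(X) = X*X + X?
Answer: 1/145342070060 ≈ 6.8803e-12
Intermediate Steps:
M(X) = X + X**2 (M(X) = X**2 + X = X + X**2)
v(w) = 42 - w (v(w) = 6*(1 + 6) - w = 6*7 - w = 42 - w)
1/(v(305) + (-137633 - 433988)*(-361192 + (-327)**2)) = 1/((42 - 1*305) + (-137633 - 433988)*(-361192 + (-327)**2)) = 1/((42 - 305) - 571621*(-361192 + 106929)) = 1/(-263 - 571621*(-254263)) = 1/(-263 + 145342070323) = 1/145342070060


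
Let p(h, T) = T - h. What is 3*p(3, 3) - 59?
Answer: -59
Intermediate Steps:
3*p(3, 3) - 59 = 3*(3 - 1*3) - 59 = 3*(3 - 3) - 59 = 3*0 - 59 = 0 - 59 = -59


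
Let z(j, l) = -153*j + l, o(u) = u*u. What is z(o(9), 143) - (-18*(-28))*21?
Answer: -22834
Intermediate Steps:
o(u) = u²
z(j, l) = l - 153*j
z(o(9), 143) - (-18*(-28))*21 = (143 - 153*9²) - (-18*(-28))*21 = (143 - 153*81) - 504*21 = (143 - 12393) - 1*10584 = -12250 - 10584 = -22834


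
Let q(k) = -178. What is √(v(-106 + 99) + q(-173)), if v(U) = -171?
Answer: I*√349 ≈ 18.682*I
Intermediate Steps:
√(v(-106 + 99) + q(-173)) = √(-171 - 178) = √(-349) = I*√349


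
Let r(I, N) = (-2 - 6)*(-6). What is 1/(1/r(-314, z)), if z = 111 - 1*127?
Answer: 48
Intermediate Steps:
z = -16 (z = 111 - 127 = -16)
r(I, N) = 48 (r(I, N) = -8*(-6) = 48)
1/(1/r(-314, z)) = 1/(1/48) = 48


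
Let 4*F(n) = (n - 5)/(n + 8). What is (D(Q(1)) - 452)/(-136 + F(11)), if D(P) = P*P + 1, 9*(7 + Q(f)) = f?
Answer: 1242106/418365 ≈ 2.9690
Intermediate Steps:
Q(f) = -7 + f/9
F(n) = (-5 + n)/(4*(8 + n)) (F(n) = ((n - 5)/(n + 8))/4 = ((-5 + n)/(8 + n))/4 = (-5 + n)/(4*(8 + n)))
D(P) = 1 + P**2 (D(P) = P**2 + 1 = 1 + P**2)
(D(Q(1)) - 452)/(-136 + F(11)) = ((1 + (-7 + (1/9)*1)**2) - 452)/(-136 + (-5 + 11)/(4*(8 + 11))) = ((1 + (-7 + 1/9)**2) - 452)/(-136 + (1/4)*6/19) = ((1 + (-62/9)**2) - 452)/(-136 + (1/4)*(1/19)*6) = ((1 + 3844/81) - 452)/(-136 + 3/38) = (3925/81 - 452)/(-5165/38) = -32687/81*(-38/5165) = 1242106/418365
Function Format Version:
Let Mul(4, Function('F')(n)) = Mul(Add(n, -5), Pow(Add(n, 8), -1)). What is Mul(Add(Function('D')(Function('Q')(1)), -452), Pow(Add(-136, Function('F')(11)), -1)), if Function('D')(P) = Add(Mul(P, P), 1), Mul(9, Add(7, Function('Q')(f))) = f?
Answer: Rational(1242106, 418365) ≈ 2.9690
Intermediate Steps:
Function('Q')(f) = Add(-7, Mul(Rational(1, 9), f))
Function('F')(n) = Mul(Rational(1, 4), Pow(Add(8, n), -1), Add(-5, n)) (Function('F')(n) = Mul(Rational(1, 4), Mul(Add(n, -5), Pow(Add(n, 8), -1))) = Mul(Rational(1, 4), Mul(Add(-5, n), Pow(Add(8, n), -1))) = Mul(Rational(1, 4), Mul(Pow(Add(8, n), -1), Add(-5, n))) = Mul(Rational(1, 4), Pow(Add(8, n), -1), Add(-5, n)))
Function('D')(P) = Add(1, Pow(P, 2)) (Function('D')(P) = Add(Pow(P, 2), 1) = Add(1, Pow(P, 2)))
Mul(Add(Function('D')(Function('Q')(1)), -452), Pow(Add(-136, Function('F')(11)), -1)) = Mul(Add(Add(1, Pow(Add(-7, Mul(Rational(1, 9), 1)), 2)), -452), Pow(Add(-136, Mul(Rational(1, 4), Pow(Add(8, 11), -1), Add(-5, 11))), -1)) = Mul(Add(Add(1, Pow(Add(-7, Rational(1, 9)), 2)), -452), Pow(Add(-136, Mul(Rational(1, 4), Pow(19, -1), 6)), -1)) = Mul(Add(Add(1, Pow(Rational(-62, 9), 2)), -452), Pow(Add(-136, Mul(Rational(1, 4), Rational(1, 19), 6)), -1)) = Mul(Add(Add(1, Rational(3844, 81)), -452), Pow(Add(-136, Rational(3, 38)), -1)) = Mul(Add(Rational(3925, 81), -452), Pow(Rational(-5165, 38), -1)) = Mul(Rational(-32687, 81), Rational(-38, 5165)) = Rational(1242106, 418365)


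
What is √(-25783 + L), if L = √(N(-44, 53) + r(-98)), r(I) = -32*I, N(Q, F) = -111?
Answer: 8*I*√402 ≈ 160.4*I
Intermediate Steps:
L = 55 (L = √(-111 - 32*(-98)) = √(-111 + 3136) = √3025 = 55)
√(-25783 + L) = √(-25783 + 55) = √(-25728) = 8*I*√402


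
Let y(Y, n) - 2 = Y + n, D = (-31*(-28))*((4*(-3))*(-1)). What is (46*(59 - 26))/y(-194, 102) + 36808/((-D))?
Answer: -44269/2170 ≈ -20.400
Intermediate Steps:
D = 10416 (D = 868*(-12*(-1)) = 868*12 = 10416)
y(Y, n) = 2 + Y + n (y(Y, n) = 2 + (Y + n) = 2 + Y + n)
(46*(59 - 26))/y(-194, 102) + 36808/((-D)) = (46*(59 - 26))/(2 - 194 + 102) + 36808/((-1*10416)) = (46*33)/(-90) + 36808/(-10416) = 1518*(-1/90) + 36808*(-1/10416) = -253/15 - 4601/1302 = -44269/2170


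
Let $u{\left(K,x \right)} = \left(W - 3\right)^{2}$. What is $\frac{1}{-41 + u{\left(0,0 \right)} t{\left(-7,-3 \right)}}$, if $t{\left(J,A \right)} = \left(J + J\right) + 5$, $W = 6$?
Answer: $- \frac{1}{122} \approx -0.0081967$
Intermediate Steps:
$t{\left(J,A \right)} = 5 + 2 J$ ($t{\left(J,A \right)} = 2 J + 5 = 5 + 2 J$)
$u{\left(K,x \right)} = 9$ ($u{\left(K,x \right)} = \left(6 - 3\right)^{2} = 3^{2} = 9$)
$\frac{1}{-41 + u{\left(0,0 \right)} t{\left(-7,-3 \right)}} = \frac{1}{-41 + 9 \left(5 + 2 \left(-7\right)\right)} = \frac{1}{-41 + 9 \left(5 - 14\right)} = \frac{1}{-41 + 9 \left(-9\right)} = \frac{1}{-41 - 81} = \frac{1}{-122} = - \frac{1}{122}$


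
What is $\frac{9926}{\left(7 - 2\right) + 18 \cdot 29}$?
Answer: $\frac{9926}{527} \approx 18.835$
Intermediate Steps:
$\frac{9926}{\left(7 - 2\right) + 18 \cdot 29} = \frac{9926}{\left(7 - 2\right) + 522} = \frac{9926}{5 + 522} = \frac{9926}{527}$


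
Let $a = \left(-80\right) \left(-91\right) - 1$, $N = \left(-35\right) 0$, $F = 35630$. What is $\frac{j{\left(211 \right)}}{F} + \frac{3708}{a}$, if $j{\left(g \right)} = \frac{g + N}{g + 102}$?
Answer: $\frac{41353856389}{81176791010} \approx 0.50943$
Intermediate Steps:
$N = 0$
$j{\left(g \right)} = \frac{g}{102 + g}$ ($j{\left(g \right)} = \frac{g + 0}{g + 102} = \frac{g}{102 + g}$)
$a = 7279$ ($a = 7280 - 1 = 7279$)
$\frac{j{\left(211 \right)}}{F} + \frac{3708}{a} = \frac{211 \frac{1}{102 + 211}}{35630} + \frac{3708}{7279} = \frac{211}{313} \cdot \frac{1}{35630} + 3708 \cdot \frac{1}{7279} = 211 \cdot \frac{1}{313} \cdot \frac{1}{35630} + \frac{3708}{7279} = \frac{211}{313} \cdot \frac{1}{35630} + \frac{3708}{7279} = \frac{211}{11152190} + \frac{3708}{7279} = \frac{41353856389}{81176791010}$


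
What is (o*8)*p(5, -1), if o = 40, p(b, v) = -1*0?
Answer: 0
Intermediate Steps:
p(b, v) = 0
(o*8)*p(5, -1) = (40*8)*0 = 320*0 = 0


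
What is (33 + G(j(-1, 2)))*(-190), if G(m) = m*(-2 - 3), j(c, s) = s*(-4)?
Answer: -13870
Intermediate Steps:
j(c, s) = -4*s
G(m) = -5*m (G(m) = m*(-5) = -5*m)
(33 + G(j(-1, 2)))*(-190) = (33 - (-20)*2)*(-190) = (33 - 5*(-8))*(-190) = (33 + 40)*(-190) = 73*(-190) = -13870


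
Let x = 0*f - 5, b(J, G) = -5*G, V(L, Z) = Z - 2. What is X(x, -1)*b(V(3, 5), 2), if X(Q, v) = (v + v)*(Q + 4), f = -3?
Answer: -20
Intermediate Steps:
V(L, Z) = -2 + Z
x = -5 (x = 0*(-3) - 5 = 0 - 5 = -5)
X(Q, v) = 2*v*(4 + Q) (X(Q, v) = (2*v)*(4 + Q) = 2*v*(4 + Q))
X(x, -1)*b(V(3, 5), 2) = (2*(-1)*(4 - 5))*(-5*2) = (2*(-1)*(-1))*(-10) = 2*(-10) = -20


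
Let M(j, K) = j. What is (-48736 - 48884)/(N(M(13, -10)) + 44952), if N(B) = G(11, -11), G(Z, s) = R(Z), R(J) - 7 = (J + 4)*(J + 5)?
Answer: -97620/45199 ≈ -2.1598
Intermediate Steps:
R(J) = 7 + (4 + J)*(5 + J) (R(J) = 7 + (J + 4)*(J + 5) = 7 + (4 + J)*(5 + J))
G(Z, s) = 27 + Z² + 9*Z
N(B) = 247 (N(B) = 27 + 11² + 9*11 = 27 + 121 + 99 = 247)
(-48736 - 48884)/(N(M(13, -10)) + 44952) = (-48736 - 48884)/(247 + 44952) = -97620/45199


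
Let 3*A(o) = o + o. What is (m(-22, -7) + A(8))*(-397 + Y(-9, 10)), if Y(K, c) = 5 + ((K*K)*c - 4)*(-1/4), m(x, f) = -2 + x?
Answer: 33236/3 ≈ 11079.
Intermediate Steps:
A(o) = 2*o/3 (A(o) = (o + o)/3 = (2*o)/3 = 2*o/3)
Y(K, c) = 6 - c*K**2/4 (Y(K, c) = 5 + (K**2*c - 4)*(-1*1/4) = 5 + (c*K**2 - 4)*(-1/4) = 5 + (-4 + c*K**2)*(-1/4) = 5 + (1 - c*K**2/4) = 6 - c*K**2/4)
(m(-22, -7) + A(8))*(-397 + Y(-9, 10)) = ((-2 - 22) + (2/3)*8)*(-397 + (6 - 1/4*10*(-9)**2)) = (-24 + 16/3)*(-397 + (6 - 1/4*10*81)) = -56*(-397 + (6 - 405/2))/3 = -56*(-397 - 393/2)/3 = -56/3*(-1187/2) = 33236/3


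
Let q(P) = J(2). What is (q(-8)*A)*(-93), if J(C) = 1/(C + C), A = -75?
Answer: 6975/4 ≈ 1743.8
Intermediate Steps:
J(C) = 1/(2*C)
q(P) = ¼ (q(P) = (½)/2 = (½)*(½) = ¼)
(q(-8)*A)*(-93) = ((¼)*(-75))*(-93) = -75/4*(-93) = 6975/4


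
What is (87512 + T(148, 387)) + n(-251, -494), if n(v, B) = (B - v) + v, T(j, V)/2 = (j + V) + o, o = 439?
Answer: 88966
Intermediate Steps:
T(j, V) = 878 + 2*V + 2*j (T(j, V) = 2*((j + V) + 439) = 2*((V + j) + 439) = 2*(439 + V + j) = 878 + 2*V + 2*j)
n(v, B) = B
(87512 + T(148, 387)) + n(-251, -494) = (87512 + (878 + 2*387 + 2*148)) - 494 = (87512 + (878 + 774 + 296)) - 494 = (87512 + 1948) - 494 = 89460 - 494 = 88966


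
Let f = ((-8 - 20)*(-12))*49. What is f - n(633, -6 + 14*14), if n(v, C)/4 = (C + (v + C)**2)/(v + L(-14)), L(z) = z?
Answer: 7481140/619 ≈ 12086.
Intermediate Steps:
f = 16464 (f = -28*(-12)*49 = 336*49 = 16464)
n(v, C) = 4*(C + (C + v)**2)/(-14 + v) (n(v, C) = 4*((C + (v + C)**2)/(v - 14)) = 4*((C + (C + v)**2)/(-14 + v)) = 4*(C + (C + v)**2)/(-14 + v))
f - n(633, -6 + 14*14) = 16464 - 4*((-6 + 14*14) + ((-6 + 14*14) + 633)**2)/(-14 + 633) = 16464 - 4*((-6 + 196) + ((-6 + 196) + 633)**2)/619 = 16464 - 4*(190 + (190 + 633)**2)/619 = 16464 - 4*(190 + 823**2)/619 = 16464 - 4*(190 + 677329)/619 = 16464 - 4*677519/619 = 16464 - 1*2710076/619 = 16464 - 2710076/619 = 7481140/619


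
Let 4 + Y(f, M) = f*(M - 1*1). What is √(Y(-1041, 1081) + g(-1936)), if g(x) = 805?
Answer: 3*I*√124831 ≈ 1059.9*I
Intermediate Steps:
Y(f, M) = -4 + f*(-1 + M) (Y(f, M) = -4 + f*(M - 1*1) = -4 + f*(M - 1) = -4 + f*(-1 + M))
√(Y(-1041, 1081) + g(-1936)) = √((-4 - 1*(-1041) + 1081*(-1041)) + 805) = √((-4 + 1041 - 1125321) + 805) = √(-1124284 + 805) = √(-1123479) = 3*I*√124831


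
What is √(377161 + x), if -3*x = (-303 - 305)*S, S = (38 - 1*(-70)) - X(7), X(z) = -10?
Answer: √3609681/3 ≈ 633.31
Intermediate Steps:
S = 118 (S = (38 - 1*(-70)) - 1*(-10) = (38 + 70) + 10 = 108 + 10 = 118)
x = 71744/3 (x = -(-303 - 305)*118/3 = -(-608)*118/3 = -⅓*(-71744) = 71744/3 ≈ 23915.)
√(377161 + x) = √(377161 + 71744/3) = √(1203227/3) = √3609681/3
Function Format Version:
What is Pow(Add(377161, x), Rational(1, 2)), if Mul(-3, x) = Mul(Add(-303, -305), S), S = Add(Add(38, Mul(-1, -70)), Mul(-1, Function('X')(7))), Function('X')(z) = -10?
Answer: Mul(Rational(1, 3), Pow(3609681, Rational(1, 2))) ≈ 633.31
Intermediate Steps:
S = 118 (S = Add(Add(38, Mul(-1, -70)), Mul(-1, -10)) = Add(Add(38, 70), 10) = Add(108, 10) = 118)
x = Rational(71744, 3) (x = Mul(Rational(-1, 3), Mul(Add(-303, -305), 118)) = Mul(Rational(-1, 3), Mul(-608, 118)) = Mul(Rational(-1, 3), -71744) = Rational(71744, 3) ≈ 23915.)
Pow(Add(377161, x), Rational(1, 2)) = Pow(Add(377161, Rational(71744, 3)), Rational(1, 2)) = Pow(Rational(1203227, 3), Rational(1, 2)) = Mul(Rational(1, 3), Pow(3609681, Rational(1, 2)))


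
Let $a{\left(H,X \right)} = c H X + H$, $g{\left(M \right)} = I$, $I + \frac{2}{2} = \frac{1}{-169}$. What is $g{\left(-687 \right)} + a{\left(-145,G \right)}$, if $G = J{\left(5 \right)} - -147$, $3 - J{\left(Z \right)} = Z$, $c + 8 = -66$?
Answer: $\frac{262913975}{169} \approx 1.5557 \cdot 10^{6}$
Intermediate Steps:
$I = - \frac{170}{169}$ ($I = -1 + \frac{1}{-169} = -1 - \frac{1}{169} = - \frac{170}{169} \approx -1.0059$)
$c = -74$ ($c = -8 - 66 = -74$)
$g{\left(M \right)} = - \frac{170}{169}$
$J{\left(Z \right)} = 3 - Z$
$G = 145$ ($G = \left(3 - 5\right) - -147 = \left(3 - 5\right) + 147 = -2 + 147 = 145$)
$a{\left(H,X \right)} = H - 74 H X$ ($a{\left(H,X \right)} = - 74 H X + H = H - 74 H X$)
$g{\left(-687 \right)} + a{\left(-145,G \right)} = - \frac{170}{169} - 145 \left(1 - 10730\right) = - \frac{170}{169} - -1555705 = - \frac{170}{169} + 1555705 = \frac{262913975}{169}$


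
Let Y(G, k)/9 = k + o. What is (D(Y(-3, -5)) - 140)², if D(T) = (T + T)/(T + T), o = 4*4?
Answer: 19321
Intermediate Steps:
o = 16
Y(G, k) = 144 + 9*k (Y(G, k) = 9*(k + 16) = 9*(16 + k) = 144 + 9*k)
D(T) = 1 (D(T) = (2*T)/((2*T)) = (2*T)*(1/(2*T)) = 1)
(D(Y(-3, -5)) - 140)² = (1 - 140)² = (-139)² = 19321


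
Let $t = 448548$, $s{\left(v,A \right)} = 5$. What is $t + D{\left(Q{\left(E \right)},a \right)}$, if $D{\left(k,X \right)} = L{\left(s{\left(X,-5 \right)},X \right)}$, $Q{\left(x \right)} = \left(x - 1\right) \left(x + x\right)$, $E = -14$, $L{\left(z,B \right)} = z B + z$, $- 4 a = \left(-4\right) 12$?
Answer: $448613$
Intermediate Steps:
$a = 12$ ($a = - \frac{\left(-4\right) 12}{4} = \left(- \frac{1}{4}\right) \left(-48\right) = 12$)
$L{\left(z,B \right)} = z + B z$ ($L{\left(z,B \right)} = B z + z = z + B z$)
$Q{\left(x \right)} = 2 x \left(-1 + x\right)$ ($Q{\left(x \right)} = \left(-1 + x\right) 2 x = 2 x \left(-1 + x\right)$)
$D{\left(k,X \right)} = 5 + 5 X$ ($D{\left(k,X \right)} = 5 \left(1 + X\right) = 5 + 5 X$)
$t + D{\left(Q{\left(E \right)},a \right)} = 448548 + \left(5 + 5 \cdot 12\right) = 448548 + \left(5 + 60\right) = 448548 + 65 = 448613$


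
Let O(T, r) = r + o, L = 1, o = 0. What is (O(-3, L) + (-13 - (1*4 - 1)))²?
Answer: 225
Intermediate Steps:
O(T, r) = r (O(T, r) = r + 0 = r)
(O(-3, L) + (-13 - (1*4 - 1)))² = (1 + (-13 - (1*4 - 1)))² = (1 + (-13 - (4 - 1)))² = (1 + (-13 - 1*3))² = (1 + (-13 - 3))² = (1 - 16)² = (-15)² = 225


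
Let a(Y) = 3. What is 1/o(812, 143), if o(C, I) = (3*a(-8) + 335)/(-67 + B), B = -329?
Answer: -99/86 ≈ -1.1512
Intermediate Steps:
o(C, I) = -86/99 (o(C, I) = (3*3 + 335)/(-67 - 329) = (9 + 335)/(-396) = 344*(-1/396) = -86/99)
1/o(812, 143) = 1/(-86/99) = -99/86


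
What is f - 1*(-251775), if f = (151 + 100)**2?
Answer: 314776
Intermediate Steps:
f = 63001 (f = 251**2 = 63001)
f - 1*(-251775) = 63001 - 1*(-251775) = 63001 + 251775 = 314776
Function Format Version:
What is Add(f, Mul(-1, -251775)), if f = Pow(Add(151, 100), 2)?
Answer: 314776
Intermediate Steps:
f = 63001 (f = Pow(251, 2) = 63001)
Add(f, Mul(-1, -251775)) = Add(63001, Mul(-1, -251775)) = Add(63001, 251775) = 314776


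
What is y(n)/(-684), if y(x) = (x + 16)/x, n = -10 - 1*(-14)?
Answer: -5/684 ≈ -0.0073099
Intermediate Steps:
n = 4 (n = -10 + 14 = 4)
y(x) = (16 + x)/x
y(n)/(-684) = ((16 + 4)/4)/(-684) = ((¼)*20)*(-1/684) = 5*(-1/684) = -5/684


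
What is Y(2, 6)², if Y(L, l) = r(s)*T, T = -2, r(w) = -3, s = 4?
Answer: 36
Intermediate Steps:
Y(L, l) = 6 (Y(L, l) = -3*(-2) = 6)
Y(2, 6)² = 6² = 36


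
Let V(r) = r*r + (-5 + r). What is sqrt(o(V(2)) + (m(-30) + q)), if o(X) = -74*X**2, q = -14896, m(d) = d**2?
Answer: I*sqrt(14070) ≈ 118.62*I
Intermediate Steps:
V(r) = -5 + r + r**2 (V(r) = r**2 + (-5 + r) = -5 + r + r**2)
sqrt(o(V(2)) + (m(-30) + q)) = sqrt(-74*(-5 + 2 + 2**2)**2 + ((-30)**2 - 14896)) = sqrt(-74*(-5 + 2 + 4)**2 + (900 - 14896)) = sqrt(-74*1**2 - 13996) = sqrt(-74*1 - 13996) = sqrt(-74 - 13996) = sqrt(-14070) = I*sqrt(14070)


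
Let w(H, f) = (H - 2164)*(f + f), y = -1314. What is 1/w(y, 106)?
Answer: -1/737336 ≈ -1.3562e-6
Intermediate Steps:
w(H, f) = 2*f*(-2164 + H) (w(H, f) = (-2164 + H)*(2*f) = 2*f*(-2164 + H))
1/w(y, 106) = 1/(2*106*(-2164 - 1314)) = 1/(2*106*(-3478)) = 1/(-737336) = -1/737336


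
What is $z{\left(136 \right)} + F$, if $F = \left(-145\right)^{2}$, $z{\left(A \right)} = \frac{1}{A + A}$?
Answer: $\frac{5718801}{272} \approx 21025.0$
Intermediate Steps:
$z{\left(A \right)} = \frac{1}{2 A}$
$F = 21025$
$z{\left(136 \right)} + F = \frac{1}{2 \cdot 136} + 21025 = \frac{1}{2} \cdot \frac{1}{136} + 21025 = \frac{1}{272} + 21025 = \frac{5718801}{272}$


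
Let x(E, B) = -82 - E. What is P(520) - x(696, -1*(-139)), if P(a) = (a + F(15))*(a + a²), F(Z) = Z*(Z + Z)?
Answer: 262793178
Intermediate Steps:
F(Z) = 2*Z² (F(Z) = Z*(2*Z) = 2*Z²)
P(a) = (450 + a)*(a + a²) (P(a) = (a + 2*15²)*(a + a²) = (a + 2*225)*(a + a²) = (a + 450)*(a + a²) = (450 + a)*(a + a²))
P(520) - x(696, -1*(-139)) = 520*(450 + 520² + 451*520) - (-82 - 1*696) = 520*(450 + 270400 + 234520) - (-82 - 696) = 520*505370 - 1*(-778) = 262792400 + 778 = 262793178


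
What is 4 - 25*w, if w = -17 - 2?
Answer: 479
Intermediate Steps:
w = -19
4 - 25*w = 4 - 25*(-19) = 4 + 475 = 479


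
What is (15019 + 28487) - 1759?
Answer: 41747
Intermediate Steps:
(15019 + 28487) - 1759 = 43506 - 1759 = 41747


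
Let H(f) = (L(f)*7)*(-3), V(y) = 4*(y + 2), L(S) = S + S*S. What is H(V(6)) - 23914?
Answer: -46090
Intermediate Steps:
L(S) = S + S**2
V(y) = 8 + 4*y (V(y) = 4*(2 + y) = 8 + 4*y)
H(f) = -21*f*(1 + f) (H(f) = ((f*(1 + f))*7)*(-3) = (7*f*(1 + f))*(-3) = -21*f*(1 + f))
H(V(6)) - 23914 = -21*(8 + 4*6)*(1 + (8 + 4*6)) - 23914 = -21*(8 + 24)*(1 + (8 + 24)) - 23914 = -21*32*(1 + 32) - 23914 = -21*32*33 - 23914 = -22176 - 23914 = -46090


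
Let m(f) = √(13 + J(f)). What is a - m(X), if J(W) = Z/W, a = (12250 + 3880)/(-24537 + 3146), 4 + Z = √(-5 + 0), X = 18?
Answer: -16130/21391 - √(460 + 2*I*√5)/6 ≈ -4.3287 - 0.017376*I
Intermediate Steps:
Z = -4 + I*√5 (Z = -4 + √(-5 + 0) = -4 + √(-5) = -4 + I*√5 ≈ -4.0 + 2.2361*I)
a = -16130/21391 (a = 16130/(-21391) = 16130*(-1/21391) = -16130/21391 ≈ -0.75406)
J(W) = (-4 + I*√5)/W
m(f) = √(13 + (-4 + I*√5)/f)
a - m(X) = -16130/21391 - √((-4 + 13*18 + I*√5)/18) = -16130/21391 - √((-4 + 234 + I*√5)/18) = -16130/21391 - √((230 + I*√5)/18) = -16130/21391 - √(115/9 + I*√5/18)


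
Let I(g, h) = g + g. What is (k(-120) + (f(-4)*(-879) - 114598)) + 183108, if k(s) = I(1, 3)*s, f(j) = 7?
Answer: 62117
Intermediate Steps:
I(g, h) = 2*g
k(s) = 2*s (k(s) = (2*1)*s = 2*s)
(k(-120) + (f(-4)*(-879) - 114598)) + 183108 = (2*(-120) + (7*(-879) - 114598)) + 183108 = (-240 + (-6153 - 114598)) + 183108 = (-240 - 120751) + 183108 = -120991 + 183108 = 62117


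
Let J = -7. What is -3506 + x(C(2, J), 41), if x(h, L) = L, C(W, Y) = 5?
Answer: -3465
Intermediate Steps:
-3506 + x(C(2, J), 41) = -3506 + 41 = -3465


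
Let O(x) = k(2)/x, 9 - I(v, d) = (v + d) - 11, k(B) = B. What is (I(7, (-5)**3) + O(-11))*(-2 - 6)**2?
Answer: 97024/11 ≈ 8820.4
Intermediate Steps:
I(v, d) = 20 - d - v (I(v, d) = 9 - ((v + d) - 11) = 9 - ((d + v) - 11) = 9 - (-11 + d + v) = 9 + (11 - d - v) = 20 - d - v)
O(x) = 2/x
(I(7, (-5)**3) + O(-11))*(-2 - 6)**2 = ((20 - 1*(-5)**3 - 1*7) + 2/(-11))*(-2 - 6)**2 = ((20 - 1*(-125) - 7) + 2*(-1/11))*(-8)**2 = ((20 + 125 - 7) - 2/11)*64 = (138 - 2/11)*64 = (1516/11)*64 = 97024/11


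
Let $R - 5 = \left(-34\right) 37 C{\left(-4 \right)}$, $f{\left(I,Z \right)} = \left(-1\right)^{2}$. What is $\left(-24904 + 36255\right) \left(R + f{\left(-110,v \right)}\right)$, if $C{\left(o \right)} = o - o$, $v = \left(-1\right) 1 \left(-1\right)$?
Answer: $68106$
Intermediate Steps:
$v = 1$ ($v = \left(-1\right) \left(-1\right) = 1$)
$C{\left(o \right)} = 0$
$f{\left(I,Z \right)} = 1$
$R = 5$ ($R = 5 + \left(-34\right) 37 \cdot 0 = 5 - 0 = 5 + 0 = 5$)
$\left(-24904 + 36255\right) \left(R + f{\left(-110,v \right)}\right) = \left(-24904 + 36255\right) \left(5 + 1\right) = 11351 \cdot 6 = 68106$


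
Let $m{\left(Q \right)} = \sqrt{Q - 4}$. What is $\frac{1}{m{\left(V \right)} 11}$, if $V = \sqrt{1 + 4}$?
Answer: $- \frac{i}{11 \sqrt{4 - \sqrt{5}}} \approx - 0.068449 i$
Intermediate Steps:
$V = \sqrt{5} \approx 2.2361$
$m{\left(Q \right)} = \sqrt{-4 + Q}$
$\frac{1}{m{\left(V \right)} 11} = \frac{1}{\sqrt{-4 + \sqrt{5}} \cdot 11} = \frac{1}{11 \sqrt{-4 + \sqrt{5}}}$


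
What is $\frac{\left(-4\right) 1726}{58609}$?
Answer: $- \frac{6904}{58609} \approx -0.1178$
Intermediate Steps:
$\frac{\left(-4\right) 1726}{58609} = \left(-6904\right) \frac{1}{58609} = - \frac{6904}{58609}$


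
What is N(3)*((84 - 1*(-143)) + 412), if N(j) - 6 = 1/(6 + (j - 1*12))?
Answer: 3621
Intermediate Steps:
N(j) = 6 + 1/(-6 + j) (N(j) = 6 + 1/(6 + (j - 1*12)) = 6 + 1/(6 + (j - 12)) = 6 + 1/(6 + (-12 + j)) = 6 + 1/(-6 + j))
N(3)*((84 - 1*(-143)) + 412) = ((-35 + 6*3)/(-6 + 3))*((84 - 1*(-143)) + 412) = ((-35 + 18)/(-3))*((84 + 143) + 412) = (-1/3*(-17))*(227 + 412) = (17/3)*639 = 3621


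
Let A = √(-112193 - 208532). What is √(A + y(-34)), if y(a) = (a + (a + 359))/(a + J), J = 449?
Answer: √(120765 + 861125*I*√12829)/415 ≈ 16.838 + 16.817*I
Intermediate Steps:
A = 5*I*√12829 (A = √(-320725) = 5*I*√12829 ≈ 566.33*I)
y(a) = (359 + 2*a)/(449 + a) (y(a) = (a + (a + 359))/(a + 449) = (a + (359 + a))/(449 + a) = (359 + 2*a)/(449 + a))
√(A + y(-34)) = √(5*I*√12829 + (359 + 2*(-34))/(449 - 34)) = √(5*I*√12829 + (359 - 68)/415) = √(5*I*√12829 + (1/415)*291) = √(5*I*√12829 + 291/415) = √(291/415 + 5*I*√12829)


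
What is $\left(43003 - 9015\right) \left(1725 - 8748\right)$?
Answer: $-238697724$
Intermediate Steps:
$\left(43003 - 9015\right) \left(1725 - 8748\right) = 33988 \left(-7023\right) = -238697724$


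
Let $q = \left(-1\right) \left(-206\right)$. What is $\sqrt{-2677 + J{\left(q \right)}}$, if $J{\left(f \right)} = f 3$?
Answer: $i \sqrt{2059} \approx 45.376 i$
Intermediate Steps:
$q = 206$
$J{\left(f \right)} = 3 f$
$\sqrt{-2677 + J{\left(q \right)}} = \sqrt{-2677 + 3 \cdot 206} = \sqrt{-2677 + 618} = \sqrt{-2059} = i \sqrt{2059}$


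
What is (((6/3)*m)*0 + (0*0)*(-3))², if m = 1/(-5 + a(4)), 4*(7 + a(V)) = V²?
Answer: 0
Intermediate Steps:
a(V) = -7 + V²/4
m = -⅛ (m = 1/(-5 + (-7 + (¼)*4²)) = 1/(-5 + (-7 + (¼)*16)) = 1/(-5 + (-7 + 4)) = 1/(-5 - 3) = 1/(-8) = -⅛ ≈ -0.12500)
(((6/3)*m)*0 + (0*0)*(-3))² = (((6/3)*(-⅛))*0 + (0*0)*(-3))² = (((6*(⅓))*(-⅛))*0 + 0*(-3))² = ((2*(-⅛))*0 + 0)² = (-¼*0 + 0)² = (0 + 0)² = 0² = 0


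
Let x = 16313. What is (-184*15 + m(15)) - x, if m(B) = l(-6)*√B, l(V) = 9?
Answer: -19073 + 9*√15 ≈ -19038.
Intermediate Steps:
m(B) = 9*√B
(-184*15 + m(15)) - x = (-184*15 + 9*√15) - 1*16313 = (-2760 + 9*√15) - 16313 = -19073 + 9*√15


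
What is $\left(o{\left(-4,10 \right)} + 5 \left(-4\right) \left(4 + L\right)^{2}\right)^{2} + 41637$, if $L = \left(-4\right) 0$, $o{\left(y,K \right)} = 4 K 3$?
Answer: $81637$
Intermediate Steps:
$o{\left(y,K \right)} = 12 K$
$L = 0$
$\left(o{\left(-4,10 \right)} + 5 \left(-4\right) \left(4 + L\right)^{2}\right)^{2} + 41637 = \left(12 \cdot 10 + 5 \left(-4\right) \left(4 + 0\right)^{2}\right)^{2} + 41637 = \left(120 - 20 \cdot 4^{2}\right)^{2} + 41637 = \left(120 - 320\right)^{2} + 41637 = \left(-200\right)^{2} + 41637 = 40000 + 41637 = 81637$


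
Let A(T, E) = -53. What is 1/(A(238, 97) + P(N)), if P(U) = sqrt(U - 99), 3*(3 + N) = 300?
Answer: -53/2811 - I*sqrt(2)/2811 ≈ -0.018854 - 0.0005031*I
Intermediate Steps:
N = 97 (N = -3 + (1/3)*300 = -3 + 100 = 97)
P(U) = sqrt(-99 + U)
1/(A(238, 97) + P(N)) = 1/(-53 + sqrt(-99 + 97)) = 1/(-53 + sqrt(-2)) = 1/(-53 + I*sqrt(2))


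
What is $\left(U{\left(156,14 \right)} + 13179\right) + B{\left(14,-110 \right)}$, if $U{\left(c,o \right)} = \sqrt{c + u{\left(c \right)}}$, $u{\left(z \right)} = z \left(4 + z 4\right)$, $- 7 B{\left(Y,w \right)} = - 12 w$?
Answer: $\frac{90933}{7} + 2 \sqrt{24531} \approx 13304.0$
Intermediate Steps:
$B{\left(Y,w \right)} = \frac{12 w}{7}$ ($B{\left(Y,w \right)} = - \frac{\left(-12\right) w}{7} = \frac{12 w}{7}$)
$u{\left(z \right)} = z \left(4 + 4 z\right)$
$U{\left(c,o \right)} = \sqrt{c + 4 c \left(1 + c\right)}$
$\left(U{\left(156,14 \right)} + 13179\right) + B{\left(14,-110 \right)} = \left(\sqrt{156 \left(5 + 4 \cdot 156\right)} + 13179\right) + \frac{12}{7} \left(-110\right) = \left(\sqrt{156 \left(5 + 624\right)} + 13179\right) - \frac{1320}{7} = \left(\sqrt{156 \cdot 629} + 13179\right) - \frac{1320}{7} = \left(\sqrt{98124} + 13179\right) - \frac{1320}{7} = \left(2 \sqrt{24531} + 13179\right) - \frac{1320}{7} = \left(13179 + 2 \sqrt{24531}\right) - \frac{1320}{7} = \frac{90933}{7} + 2 \sqrt{24531}$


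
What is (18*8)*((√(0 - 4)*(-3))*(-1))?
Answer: 864*I ≈ 864.0*I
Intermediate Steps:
(18*8)*((√(0 - 4)*(-3))*(-1)) = 144*((√(-4)*(-3))*(-1)) = 144*(((2*I)*(-3))*(-1)) = 144*(-6*I*(-1)) = 144*(6*I) = 864*I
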